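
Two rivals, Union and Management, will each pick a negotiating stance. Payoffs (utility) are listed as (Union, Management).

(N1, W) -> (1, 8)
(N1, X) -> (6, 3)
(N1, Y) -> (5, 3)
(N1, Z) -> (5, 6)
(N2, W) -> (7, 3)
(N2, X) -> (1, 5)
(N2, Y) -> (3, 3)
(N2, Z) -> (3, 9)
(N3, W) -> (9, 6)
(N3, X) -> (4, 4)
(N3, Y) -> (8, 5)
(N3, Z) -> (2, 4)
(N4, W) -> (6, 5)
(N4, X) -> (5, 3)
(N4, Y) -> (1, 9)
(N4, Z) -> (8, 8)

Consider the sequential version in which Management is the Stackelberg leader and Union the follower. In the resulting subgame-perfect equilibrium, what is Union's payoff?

Work backward from Union's decision.
- W: BR = N3, leader payoff 6.
- X: BR = N1, leader payoff 3.
- Y: BR = N3, leader payoff 5.
- Z: BR = N4, leader payoff 8.
Management's induced payoffs are 6, 3, 5, 8, so Management commits to Z. Subgame-perfect outcome: (N4, Z) with payoffs (8, 8).

8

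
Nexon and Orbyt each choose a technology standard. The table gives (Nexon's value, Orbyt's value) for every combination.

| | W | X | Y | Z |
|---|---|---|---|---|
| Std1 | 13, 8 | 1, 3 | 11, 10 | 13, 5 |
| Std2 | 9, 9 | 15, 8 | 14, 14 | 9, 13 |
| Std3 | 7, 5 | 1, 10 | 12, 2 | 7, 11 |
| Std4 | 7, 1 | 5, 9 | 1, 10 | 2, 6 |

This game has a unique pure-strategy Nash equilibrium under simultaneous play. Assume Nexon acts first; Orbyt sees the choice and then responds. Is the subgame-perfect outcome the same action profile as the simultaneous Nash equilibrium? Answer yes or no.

yes

Backward induction with Nexon moving first.
- Std1: BR = Y, leader payoff 11.
- Std2: BR = Y, leader payoff 14.
- Std3: BR = Z, leader payoff 7.
- Std4: BR = Y, leader payoff 1.
Nexon's induced payoffs are 11, 14, 7, 1, so Nexon commits to Std2. Subgame-perfect outcome: (Std2, Y) with payoffs (14, 14).
Now find the simultaneous Nash equilibrium.
Nexon's best replies: W→Std1; X→Std2; Y→Std2; Z→Std1.
Orbyt's best replies: Std1→Y; Std2→Y; Std3→Z; Std4→Y.
The unique mutual best reply is (Std2, Y), giving (14, 14).
Sequential outcome (Std2, Y) coincides with the Nash profile (Std2, Y).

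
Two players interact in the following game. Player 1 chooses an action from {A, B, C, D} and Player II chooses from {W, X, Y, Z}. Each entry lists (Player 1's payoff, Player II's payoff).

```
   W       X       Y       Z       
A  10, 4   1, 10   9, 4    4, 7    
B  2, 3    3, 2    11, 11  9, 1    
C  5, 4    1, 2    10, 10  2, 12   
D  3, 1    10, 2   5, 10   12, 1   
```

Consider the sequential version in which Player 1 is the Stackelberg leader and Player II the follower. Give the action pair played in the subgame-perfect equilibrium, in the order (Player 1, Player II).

(B, Y)

Backward induction with Player 1 moving first.
- A: Player II compares 4, 10, 4, 7 and picks X; Player 1 would get 1.
- B: Player II compares 3, 2, 11, 1 and picks Y; Player 1 would get 11.
- C: Player II compares 4, 2, 10, 12 and picks Z; Player 1 would get 2.
- D: Player II compares 1, 2, 10, 1 and picks Y; Player 1 would get 5.
Among 1, 11, 2, 5, the best is 11 at B. Subgame-perfect outcome: (B, Y) with payoffs (11, 11).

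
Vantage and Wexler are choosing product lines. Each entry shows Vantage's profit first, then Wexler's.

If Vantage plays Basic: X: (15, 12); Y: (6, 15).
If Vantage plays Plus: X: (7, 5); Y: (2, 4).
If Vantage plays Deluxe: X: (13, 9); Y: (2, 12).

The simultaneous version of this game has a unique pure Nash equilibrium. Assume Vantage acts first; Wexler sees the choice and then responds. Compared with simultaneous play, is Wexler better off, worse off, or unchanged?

worse off

Wexler best-responds to each possible Vantage move:
- Basic: BR = Y, leader payoff 6.
- Plus: BR = X, leader payoff 7.
- Deluxe: BR = Y, leader payoff 2.
Among 6, 7, 2, the best is 7 at Plus. Subgame-perfect outcome: (Plus, X) with payoffs (7, 5).
For the simultaneous game, intersect best replies.
Vantage's best replies: X→Basic; Y→Basic.
Wexler's best replies: Basic→Y; Plus→X; Deluxe→Y.
The unique mutual best reply is (Basic, Y), giving (6, 15).
Wexler earns 5 sequentially versus 15 at the Nash outcome: worse off.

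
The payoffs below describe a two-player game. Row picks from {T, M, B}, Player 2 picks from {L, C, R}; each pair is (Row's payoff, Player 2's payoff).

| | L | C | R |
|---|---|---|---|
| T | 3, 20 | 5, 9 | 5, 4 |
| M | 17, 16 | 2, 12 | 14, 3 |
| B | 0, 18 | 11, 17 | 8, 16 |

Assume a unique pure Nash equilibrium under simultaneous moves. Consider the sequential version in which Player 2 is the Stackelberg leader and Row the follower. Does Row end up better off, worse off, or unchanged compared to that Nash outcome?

worse off

Solve by backward induction (Player 2 leads).
- L: Row compares 3, 17, 0 and picks M; Player 2 would get 16.
- C: Row compares 5, 2, 11 and picks B; Player 2 would get 17.
- R: Row compares 5, 14, 8 and picks M; Player 2 would get 3.
Player 2's induced payoffs are 16, 17, 3, so Player 2 commits to C. Subgame-perfect outcome: (B, C) with payoffs (11, 17).
Now find the simultaneous Nash equilibrium.
Row's best replies: L→M; C→B; R→M.
Player 2's best replies: T→L; M→L; B→L.
The unique mutual best reply is (M, L), giving (17, 16).
Row earns 11 sequentially versus 17 at the Nash outcome: worse off.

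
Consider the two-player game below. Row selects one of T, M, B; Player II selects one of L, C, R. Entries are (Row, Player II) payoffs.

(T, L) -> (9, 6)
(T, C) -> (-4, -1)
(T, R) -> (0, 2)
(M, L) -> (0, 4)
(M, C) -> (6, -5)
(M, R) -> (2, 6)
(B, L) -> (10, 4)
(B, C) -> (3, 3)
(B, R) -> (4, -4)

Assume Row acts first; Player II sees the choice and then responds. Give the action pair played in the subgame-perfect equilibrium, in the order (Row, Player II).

Work backward from Player II's decision.
- T: BR = L, leader payoff 9.
- M: BR = R, leader payoff 2.
- B: BR = L, leader payoff 10.
Among 9, 2, 10, the best is 10 at B. Subgame-perfect outcome: (B, L) with payoffs (10, 4).

(B, L)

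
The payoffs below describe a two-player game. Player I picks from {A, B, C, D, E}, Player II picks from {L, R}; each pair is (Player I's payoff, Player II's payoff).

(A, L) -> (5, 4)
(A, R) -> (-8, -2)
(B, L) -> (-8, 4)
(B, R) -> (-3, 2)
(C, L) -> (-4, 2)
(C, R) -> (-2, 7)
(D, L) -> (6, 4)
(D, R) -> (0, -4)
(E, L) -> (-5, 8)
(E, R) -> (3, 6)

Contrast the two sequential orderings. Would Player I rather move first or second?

first

If Player I leads: Player II's best replies are A→L, B→L, C→R, D→L, E→L; Player I's induced payoffs 5, -8, -2, 6, -5; outcome (D, L), payoffs (6, 4).
If Player II leads: Player I's best replies are L→D, R→E; Player II's induced payoffs 4, 6; outcome (E, R), payoffs (3, 6).
Player I gets 6 moving first and 3 moving second, so Player I prefers to move first.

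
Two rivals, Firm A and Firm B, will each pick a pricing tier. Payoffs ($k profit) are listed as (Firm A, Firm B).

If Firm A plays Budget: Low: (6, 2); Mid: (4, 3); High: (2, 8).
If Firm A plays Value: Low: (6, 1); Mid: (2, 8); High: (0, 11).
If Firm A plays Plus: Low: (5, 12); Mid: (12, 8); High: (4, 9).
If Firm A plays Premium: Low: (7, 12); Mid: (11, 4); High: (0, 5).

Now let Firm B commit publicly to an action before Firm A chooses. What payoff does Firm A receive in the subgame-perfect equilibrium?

Work backward from Firm A's decision.
- Low → Firm A plays Premium (best of 6, 6, 5, 7); Firm B gets 12.
- Mid → Firm A plays Plus (best of 4, 2, 12, 11); Firm B gets 8.
- High → Firm A plays Plus (best of 2, 0, 4, 0); Firm B gets 9.
Firm B's induced payoffs are 12, 8, 9, so Firm B commits to Low. Subgame-perfect outcome: (Premium, Low) with payoffs (7, 12).

7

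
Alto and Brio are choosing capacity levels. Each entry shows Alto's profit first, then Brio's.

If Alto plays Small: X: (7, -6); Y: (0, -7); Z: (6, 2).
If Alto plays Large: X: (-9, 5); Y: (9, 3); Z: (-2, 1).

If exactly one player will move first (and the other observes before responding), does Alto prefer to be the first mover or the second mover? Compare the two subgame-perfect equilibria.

second

If Alto leads: Brio's best replies are Small→Z, Large→X; Alto's induced payoffs 6, -9; outcome (Small, Z), payoffs (6, 2).
If Brio leads: Alto's best replies are X→Small, Y→Large, Z→Small; Brio's induced payoffs -6, 3, 2; outcome (Large, Y), payoffs (9, 3).
Alto gets 6 moving first and 9 moving second, so Alto prefers to move second.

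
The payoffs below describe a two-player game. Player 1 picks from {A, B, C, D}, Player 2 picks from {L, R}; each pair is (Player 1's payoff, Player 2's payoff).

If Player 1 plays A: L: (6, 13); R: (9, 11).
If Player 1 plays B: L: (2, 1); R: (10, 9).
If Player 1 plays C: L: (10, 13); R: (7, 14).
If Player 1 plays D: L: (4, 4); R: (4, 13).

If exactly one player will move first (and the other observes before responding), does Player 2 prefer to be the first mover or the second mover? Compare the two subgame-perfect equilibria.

If Player 1 leads: Player 2's best replies are A→L, B→R, C→R, D→R; Player 1's induced payoffs 6, 10, 7, 4; outcome (B, R), payoffs (10, 9).
If Player 2 leads: Player 1's best replies are L→C, R→B; Player 2's induced payoffs 13, 9; outcome (C, L), payoffs (10, 13).
Player 2 gets 13 moving first and 9 moving second, so Player 2 prefers to move first.

first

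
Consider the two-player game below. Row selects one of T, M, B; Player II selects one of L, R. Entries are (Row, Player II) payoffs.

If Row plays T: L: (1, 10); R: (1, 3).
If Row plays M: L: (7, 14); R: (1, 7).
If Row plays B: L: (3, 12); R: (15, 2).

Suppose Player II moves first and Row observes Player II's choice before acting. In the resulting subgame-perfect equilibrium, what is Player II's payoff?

Work backward from Row's decision.
- L: BR = M, leader payoff 14.
- R: BR = B, leader payoff 2.
Player II's induced payoffs are 14, 2, so Player II commits to L. Subgame-perfect outcome: (M, L) with payoffs (7, 14).

14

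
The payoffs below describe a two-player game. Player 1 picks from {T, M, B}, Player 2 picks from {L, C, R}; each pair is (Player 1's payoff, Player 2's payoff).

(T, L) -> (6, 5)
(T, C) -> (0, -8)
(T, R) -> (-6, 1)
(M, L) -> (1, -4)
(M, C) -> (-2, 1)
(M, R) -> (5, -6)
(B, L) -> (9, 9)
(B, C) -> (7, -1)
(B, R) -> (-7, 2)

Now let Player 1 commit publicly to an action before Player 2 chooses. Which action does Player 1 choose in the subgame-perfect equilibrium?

B

Player 2 best-responds to each possible Player 1 move:
- T: Player 2 compares 5, -8, 1 and picks L; Player 1 would get 6.
- M: Player 2 compares -4, 1, -6 and picks C; Player 1 would get -2.
- B: Player 2 compares 9, -1, 2 and picks L; Player 1 would get 9.
Player 1's induced payoffs are 6, -2, 9, so Player 1 commits to B. Subgame-perfect outcome: (B, L) with payoffs (9, 9).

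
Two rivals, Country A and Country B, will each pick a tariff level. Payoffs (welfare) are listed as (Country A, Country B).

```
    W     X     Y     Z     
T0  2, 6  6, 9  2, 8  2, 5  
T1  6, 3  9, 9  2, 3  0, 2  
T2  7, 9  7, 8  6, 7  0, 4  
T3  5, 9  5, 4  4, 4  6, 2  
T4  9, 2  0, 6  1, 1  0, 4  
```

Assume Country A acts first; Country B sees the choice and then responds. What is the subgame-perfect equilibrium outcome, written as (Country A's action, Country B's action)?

(T1, X)

Country B best-responds to each possible Country A move:
- T0 → Country B plays X (best of 6, 9, 8, 5); Country A gets 6.
- T1 → Country B plays X (best of 3, 9, 3, 2); Country A gets 9.
- T2 → Country B plays W (best of 9, 8, 7, 4); Country A gets 7.
- T3 → Country B plays W (best of 9, 4, 4, 2); Country A gets 5.
- T4 → Country B plays X (best of 2, 6, 1, 4); Country A gets 0.
Country A's induced payoffs are 6, 9, 7, 5, 0, so Country A commits to T1. Subgame-perfect outcome: (T1, X) with payoffs (9, 9).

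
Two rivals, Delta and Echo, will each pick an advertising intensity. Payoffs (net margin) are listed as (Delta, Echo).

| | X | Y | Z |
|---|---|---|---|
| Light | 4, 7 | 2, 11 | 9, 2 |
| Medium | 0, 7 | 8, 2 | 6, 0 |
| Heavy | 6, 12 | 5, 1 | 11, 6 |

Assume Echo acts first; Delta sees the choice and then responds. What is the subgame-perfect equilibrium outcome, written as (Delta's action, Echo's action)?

Delta best-responds to each possible Echo move:
- X: BR = Heavy, leader payoff 12.
- Y: BR = Medium, leader payoff 2.
- Z: BR = Heavy, leader payoff 6.
Echo's induced payoffs are 12, 2, 6, so Echo commits to X. Subgame-perfect outcome: (Heavy, X) with payoffs (6, 12).

(Heavy, X)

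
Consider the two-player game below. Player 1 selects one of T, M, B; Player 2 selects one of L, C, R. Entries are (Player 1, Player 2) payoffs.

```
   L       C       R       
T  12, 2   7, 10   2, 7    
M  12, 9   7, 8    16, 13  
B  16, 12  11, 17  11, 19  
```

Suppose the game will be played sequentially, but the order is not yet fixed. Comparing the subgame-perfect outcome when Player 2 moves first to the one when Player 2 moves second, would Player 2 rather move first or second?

If Player 1 leads: Player 2's best replies are T→C, M→R, B→R; Player 1's induced payoffs 7, 16, 11; outcome (M, R), payoffs (16, 13).
If Player 2 leads: Player 1's best replies are L→B, C→B, R→M; Player 2's induced payoffs 12, 17, 13; outcome (B, C), payoffs (11, 17).
Player 2 gets 17 moving first and 13 moving second, so Player 2 prefers to move first.

first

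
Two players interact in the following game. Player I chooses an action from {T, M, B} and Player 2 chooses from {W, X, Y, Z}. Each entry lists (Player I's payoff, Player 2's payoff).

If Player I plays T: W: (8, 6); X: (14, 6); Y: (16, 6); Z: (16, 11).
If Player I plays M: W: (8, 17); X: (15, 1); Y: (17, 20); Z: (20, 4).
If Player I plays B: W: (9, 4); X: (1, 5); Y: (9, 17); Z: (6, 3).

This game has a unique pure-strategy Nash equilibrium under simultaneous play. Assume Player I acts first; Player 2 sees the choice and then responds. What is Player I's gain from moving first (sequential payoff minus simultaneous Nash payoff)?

0

Backward induction with Player I moving first.
- T: BR = Z, leader payoff 16.
- M: BR = Y, leader payoff 17.
- B: BR = Y, leader payoff 9.
Maximizing over 16, 17, 9, Player I chooses M. Subgame-perfect outcome: (M, Y) with payoffs (17, 20).
For the simultaneous game, intersect best replies.
Player I's best replies: W→B; X→M; Y→M; Z→M.
Player 2's best replies: T→Z; M→Y; B→Y.
Only (M, Y) has each player best-responding; Nash payoffs (17, 20).
Player I's commitment gain: 17 − 17 = 0.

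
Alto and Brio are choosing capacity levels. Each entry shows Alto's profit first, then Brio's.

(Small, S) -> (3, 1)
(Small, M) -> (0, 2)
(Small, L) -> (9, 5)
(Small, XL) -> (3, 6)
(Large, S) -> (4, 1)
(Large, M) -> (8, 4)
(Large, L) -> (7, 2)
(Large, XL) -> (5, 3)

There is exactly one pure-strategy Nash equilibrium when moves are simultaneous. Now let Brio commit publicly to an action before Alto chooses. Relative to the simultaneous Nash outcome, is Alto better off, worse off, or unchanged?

Alto best-responds to each possible Brio move:
- S: Alto compares 3, 4 and picks Large; Brio would get 1.
- M: Alto compares 0, 8 and picks Large; Brio would get 4.
- L: Alto compares 9, 7 and picks Small; Brio would get 5.
- XL: Alto compares 3, 5 and picks Large; Brio would get 3.
Among 1, 4, 5, 3, the best is 5 at L. Subgame-perfect outcome: (Small, L) with payoffs (9, 5).
Now find the simultaneous Nash equilibrium.
Alto's best replies: S→Large; M→Large; L→Small; XL→Large.
Brio's best replies: Small→XL; Large→M.
The unique mutual best reply is (Large, M), giving (8, 4).
Alto earns 9 sequentially versus 8 at the Nash outcome: better off.

better off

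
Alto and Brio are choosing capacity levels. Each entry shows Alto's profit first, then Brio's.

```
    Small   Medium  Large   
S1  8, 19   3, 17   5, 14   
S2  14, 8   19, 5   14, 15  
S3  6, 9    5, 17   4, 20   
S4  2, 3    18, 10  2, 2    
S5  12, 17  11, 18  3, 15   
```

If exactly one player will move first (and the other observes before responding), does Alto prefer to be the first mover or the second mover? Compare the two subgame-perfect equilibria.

If Alto leads: Brio's best replies are S1→Small, S2→Large, S3→Large, S4→Medium, S5→Medium; Alto's induced payoffs 8, 14, 4, 18, 11; outcome (S4, Medium), payoffs (18, 10).
If Brio leads: Alto's best replies are Small→S2, Medium→S2, Large→S2; Brio's induced payoffs 8, 5, 15; outcome (S2, Large), payoffs (14, 15).
Alto gets 18 moving first and 14 moving second, so Alto prefers to move first.

first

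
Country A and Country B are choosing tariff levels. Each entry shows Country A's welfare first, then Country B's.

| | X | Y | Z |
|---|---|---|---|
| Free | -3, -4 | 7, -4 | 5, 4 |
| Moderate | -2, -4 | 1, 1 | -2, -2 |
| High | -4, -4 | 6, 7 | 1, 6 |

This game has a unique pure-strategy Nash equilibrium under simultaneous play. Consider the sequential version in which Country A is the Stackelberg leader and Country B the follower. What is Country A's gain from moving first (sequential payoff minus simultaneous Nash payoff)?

1

Work backward from Country B's decision.
- Free → Country B plays Z (best of -4, -4, 4); Country A gets 5.
- Moderate → Country B plays Y (best of -4, 1, -2); Country A gets 1.
- High → Country B plays Y (best of -4, 7, 6); Country A gets 6.
Country A's induced payoffs are 5, 1, 6, so Country A commits to High. Subgame-perfect outcome: (High, Y) with payoffs (6, 7).
Under simultaneous play:
Country A's best replies: X→Moderate; Y→Free; Z→Free.
Country B's best replies: Free→Z; Moderate→Y; High→Y.
The unique mutual best reply is (Free, Z), giving (5, 4).
Country A's commitment gain: 6 − 5 = 1.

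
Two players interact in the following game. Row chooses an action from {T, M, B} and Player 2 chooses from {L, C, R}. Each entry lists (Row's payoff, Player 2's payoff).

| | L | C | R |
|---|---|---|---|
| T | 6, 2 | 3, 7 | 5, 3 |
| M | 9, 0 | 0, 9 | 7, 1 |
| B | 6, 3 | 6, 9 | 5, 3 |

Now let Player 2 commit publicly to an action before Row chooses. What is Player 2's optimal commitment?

C

Row best-responds to each possible Player 2 move:
- L: Row compares 6, 9, 6 and picks M; Player 2 would get 0.
- C: Row compares 3, 0, 6 and picks B; Player 2 would get 9.
- R: Row compares 5, 7, 5 and picks M; Player 2 would get 1.
Player 2's induced payoffs are 0, 9, 1, so Player 2 commits to C. Subgame-perfect outcome: (B, C) with payoffs (6, 9).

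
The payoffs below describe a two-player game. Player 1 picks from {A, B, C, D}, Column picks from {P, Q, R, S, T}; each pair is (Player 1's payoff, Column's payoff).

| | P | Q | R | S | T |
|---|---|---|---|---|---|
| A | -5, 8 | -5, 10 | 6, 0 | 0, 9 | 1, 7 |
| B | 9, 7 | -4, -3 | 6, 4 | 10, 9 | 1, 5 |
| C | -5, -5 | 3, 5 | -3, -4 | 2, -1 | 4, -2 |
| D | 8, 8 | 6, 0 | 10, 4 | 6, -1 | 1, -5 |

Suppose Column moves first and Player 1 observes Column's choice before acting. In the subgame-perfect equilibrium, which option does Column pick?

S

Work backward from Player 1's decision.
- P → Player 1 plays B (best of -5, 9, -5, 8); Column gets 7.
- Q → Player 1 plays D (best of -5, -4, 3, 6); Column gets 0.
- R → Player 1 plays D (best of 6, 6, -3, 10); Column gets 4.
- S → Player 1 plays B (best of 0, 10, 2, 6); Column gets 9.
- T → Player 1 plays C (best of 1, 1, 4, 1); Column gets -2.
Among 7, 0, 4, 9, -2, the best is 9 at S. Subgame-perfect outcome: (B, S) with payoffs (10, 9).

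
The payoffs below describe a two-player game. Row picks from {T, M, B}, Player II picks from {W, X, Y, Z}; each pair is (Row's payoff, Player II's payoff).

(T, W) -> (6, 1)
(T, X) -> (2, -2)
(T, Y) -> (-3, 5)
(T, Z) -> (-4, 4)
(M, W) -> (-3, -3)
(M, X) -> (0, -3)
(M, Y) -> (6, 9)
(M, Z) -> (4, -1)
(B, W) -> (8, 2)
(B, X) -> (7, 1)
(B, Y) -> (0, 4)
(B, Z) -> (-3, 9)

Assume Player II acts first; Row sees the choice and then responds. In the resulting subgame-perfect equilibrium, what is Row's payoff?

6

Solve by backward induction (Player II leads).
- W → Row plays B (best of 6, -3, 8); Player II gets 2.
- X → Row plays B (best of 2, 0, 7); Player II gets 1.
- Y → Row plays M (best of -3, 6, 0); Player II gets 9.
- Z → Row plays M (best of -4, 4, -3); Player II gets -1.
Maximizing over 2, 1, 9, -1, Player II chooses Y. Subgame-perfect outcome: (M, Y) with payoffs (6, 9).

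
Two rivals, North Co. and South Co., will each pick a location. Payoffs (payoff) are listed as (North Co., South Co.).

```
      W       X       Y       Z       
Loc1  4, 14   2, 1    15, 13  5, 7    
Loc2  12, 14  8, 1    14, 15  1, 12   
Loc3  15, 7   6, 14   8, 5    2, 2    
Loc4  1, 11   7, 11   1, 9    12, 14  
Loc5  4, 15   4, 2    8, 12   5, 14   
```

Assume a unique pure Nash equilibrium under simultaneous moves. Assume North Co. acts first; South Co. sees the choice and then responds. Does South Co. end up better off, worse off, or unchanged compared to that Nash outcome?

South Co. best-responds to each possible North Co. move:
- Loc1: BR = W, leader payoff 4.
- Loc2: BR = Y, leader payoff 14.
- Loc3: BR = X, leader payoff 6.
- Loc4: BR = Z, leader payoff 12.
- Loc5: BR = W, leader payoff 4.
North Co.'s induced payoffs are 4, 14, 6, 12, 4, so North Co. commits to Loc2. Subgame-perfect outcome: (Loc2, Y) with payoffs (14, 15).
Now find the simultaneous Nash equilibrium.
North Co.'s best replies: W→Loc3; X→Loc2; Y→Loc1; Z→Loc4.
South Co.'s best replies: Loc1→W; Loc2→Y; Loc3→X; Loc4→Z; Loc5→W.
The unique mutual best reply is (Loc4, Z), giving (12, 14).
South Co. earns 15 sequentially versus 14 at the Nash outcome: better off.

better off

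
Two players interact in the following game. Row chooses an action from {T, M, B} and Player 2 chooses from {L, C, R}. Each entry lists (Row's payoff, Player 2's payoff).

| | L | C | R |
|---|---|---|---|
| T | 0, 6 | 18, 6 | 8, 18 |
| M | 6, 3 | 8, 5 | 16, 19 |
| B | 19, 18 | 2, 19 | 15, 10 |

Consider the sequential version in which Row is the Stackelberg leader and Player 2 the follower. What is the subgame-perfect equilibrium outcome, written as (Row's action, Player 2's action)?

Player 2 best-responds to each possible Row move:
- T → Player 2 plays R (best of 6, 6, 18); Row gets 8.
- M → Player 2 plays R (best of 3, 5, 19); Row gets 16.
- B → Player 2 plays C (best of 18, 19, 10); Row gets 2.
Maximizing over 8, 16, 2, Row chooses M. Subgame-perfect outcome: (M, R) with payoffs (16, 19).

(M, R)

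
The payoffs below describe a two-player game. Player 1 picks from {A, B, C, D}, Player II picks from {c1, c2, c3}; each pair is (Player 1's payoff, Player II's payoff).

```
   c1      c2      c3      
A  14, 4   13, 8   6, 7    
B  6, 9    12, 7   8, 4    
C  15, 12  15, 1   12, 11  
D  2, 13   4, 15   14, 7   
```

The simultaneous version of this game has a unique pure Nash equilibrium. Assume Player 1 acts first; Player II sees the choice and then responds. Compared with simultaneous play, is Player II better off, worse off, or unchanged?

unchanged

Work backward from Player II's decision.
- A: Player II compares 4, 8, 7 and picks c2; Player 1 would get 13.
- B: Player II compares 9, 7, 4 and picks c1; Player 1 would get 6.
- C: Player II compares 12, 1, 11 and picks c1; Player 1 would get 15.
- D: Player II compares 13, 15, 7 and picks c2; Player 1 would get 4.
Maximizing over 13, 6, 15, 4, Player 1 chooses C. Subgame-perfect outcome: (C, c1) with payoffs (15, 12).
For the simultaneous game, intersect best replies.
Player 1's best replies: c1→C; c2→C; c3→D.
Player II's best replies: A→c2; B→c1; C→c1; D→c2.
Only (C, c1) has each player best-responding; Nash payoffs (15, 12).
Player II earns 12 sequentially versus 12 at the Nash outcome: unchanged.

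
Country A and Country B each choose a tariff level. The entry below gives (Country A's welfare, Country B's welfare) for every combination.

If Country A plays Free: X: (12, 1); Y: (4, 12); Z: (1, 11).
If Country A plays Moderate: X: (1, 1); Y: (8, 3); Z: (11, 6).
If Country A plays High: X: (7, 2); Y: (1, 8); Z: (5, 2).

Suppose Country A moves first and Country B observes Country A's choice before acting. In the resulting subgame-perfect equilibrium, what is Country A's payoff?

11

Solve by backward induction (Country A leads).
- Free → Country B plays Y (best of 1, 12, 11); Country A gets 4.
- Moderate → Country B plays Z (best of 1, 3, 6); Country A gets 11.
- High → Country B plays Y (best of 2, 8, 2); Country A gets 1.
Maximizing over 4, 11, 1, Country A chooses Moderate. Subgame-perfect outcome: (Moderate, Z) with payoffs (11, 6).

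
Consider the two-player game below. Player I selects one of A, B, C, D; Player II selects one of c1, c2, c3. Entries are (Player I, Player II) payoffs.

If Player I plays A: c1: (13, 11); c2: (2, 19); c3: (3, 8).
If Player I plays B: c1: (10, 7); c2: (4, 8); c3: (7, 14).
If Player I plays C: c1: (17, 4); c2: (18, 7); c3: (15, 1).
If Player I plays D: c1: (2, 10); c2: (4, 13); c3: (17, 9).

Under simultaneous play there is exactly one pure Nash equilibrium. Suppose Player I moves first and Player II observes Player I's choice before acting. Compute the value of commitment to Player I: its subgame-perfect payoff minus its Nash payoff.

Work backward from Player II's decision.
- A: Player II compares 11, 19, 8 and picks c2; Player I would get 2.
- B: Player II compares 7, 8, 14 and picks c3; Player I would get 7.
- C: Player II compares 4, 7, 1 and picks c2; Player I would get 18.
- D: Player II compares 10, 13, 9 and picks c2; Player I would get 4.
Maximizing over 2, 7, 18, 4, Player I chooses C. Subgame-perfect outcome: (C, c2) with payoffs (18, 7).
For the simultaneous game, intersect best replies.
Player I's best replies: c1→C; c2→C; c3→D.
Player II's best replies: A→c2; B→c3; C→c2; D→c2.
Only (C, c2) has each player best-responding; Nash payoffs (18, 7).
Player I's commitment gain: 18 − 18 = 0.

0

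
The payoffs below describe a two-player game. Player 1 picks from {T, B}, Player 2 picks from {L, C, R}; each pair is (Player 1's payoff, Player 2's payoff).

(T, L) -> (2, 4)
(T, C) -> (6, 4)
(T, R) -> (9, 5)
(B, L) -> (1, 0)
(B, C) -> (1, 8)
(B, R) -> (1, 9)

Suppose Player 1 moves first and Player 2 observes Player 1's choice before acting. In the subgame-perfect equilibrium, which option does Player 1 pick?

T

Work backward from Player 2's decision.
- T → Player 2 plays R (best of 4, 4, 5); Player 1 gets 9.
- B → Player 2 plays R (best of 0, 8, 9); Player 1 gets 1.
Maximizing over 9, 1, Player 1 chooses T. Subgame-perfect outcome: (T, R) with payoffs (9, 5).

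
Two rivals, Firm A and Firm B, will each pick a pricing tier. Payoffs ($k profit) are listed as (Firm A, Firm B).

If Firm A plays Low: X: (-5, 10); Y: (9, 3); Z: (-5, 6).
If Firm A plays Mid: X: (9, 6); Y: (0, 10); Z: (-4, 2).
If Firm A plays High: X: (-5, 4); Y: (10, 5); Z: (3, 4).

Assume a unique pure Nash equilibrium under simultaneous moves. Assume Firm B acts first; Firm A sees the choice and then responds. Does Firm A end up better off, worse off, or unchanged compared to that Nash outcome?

Solve by backward induction (Firm B leads).
- X: BR = Mid, leader payoff 6.
- Y: BR = High, leader payoff 5.
- Z: BR = High, leader payoff 4.
Firm B's induced payoffs are 6, 5, 4, so Firm B commits to X. Subgame-perfect outcome: (Mid, X) with payoffs (9, 6).
Under simultaneous play:
Firm A's best replies: X→Mid; Y→High; Z→High.
Firm B's best replies: Low→X; Mid→Y; High→Y.
The unique mutual best reply is (High, Y), giving (10, 5).
Firm A earns 9 sequentially versus 10 at the Nash outcome: worse off.

worse off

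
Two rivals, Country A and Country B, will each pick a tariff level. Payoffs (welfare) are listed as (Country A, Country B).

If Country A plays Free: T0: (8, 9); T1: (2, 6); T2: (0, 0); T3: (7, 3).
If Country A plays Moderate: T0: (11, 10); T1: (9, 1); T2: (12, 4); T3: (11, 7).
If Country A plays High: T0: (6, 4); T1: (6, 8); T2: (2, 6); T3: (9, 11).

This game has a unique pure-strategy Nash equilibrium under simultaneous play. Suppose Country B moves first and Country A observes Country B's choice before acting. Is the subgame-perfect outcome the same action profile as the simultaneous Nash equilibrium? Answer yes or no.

yes

Work backward from Country A's decision.
- T0: BR = Moderate, leader payoff 10.
- T1: BR = Moderate, leader payoff 1.
- T2: BR = Moderate, leader payoff 4.
- T3: BR = Moderate, leader payoff 7.
Among 10, 1, 4, 7, the best is 10 at T0. Subgame-perfect outcome: (Moderate, T0) with payoffs (11, 10).
Under simultaneous play:
Country A's best replies: T0→Moderate; T1→Moderate; T2→Moderate; T3→Moderate.
Country B's best replies: Free→T0; Moderate→T0; High→T3.
The unique mutual best reply is (Moderate, T0), giving (11, 10).
Sequential outcome (Moderate, T0) coincides with the Nash profile (Moderate, T0).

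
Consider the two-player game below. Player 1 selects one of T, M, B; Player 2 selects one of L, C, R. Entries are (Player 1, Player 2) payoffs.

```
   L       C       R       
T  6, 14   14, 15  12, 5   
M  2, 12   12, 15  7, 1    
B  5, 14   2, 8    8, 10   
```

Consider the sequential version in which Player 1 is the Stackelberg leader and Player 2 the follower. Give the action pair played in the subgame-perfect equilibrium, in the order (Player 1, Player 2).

Solve by backward induction (Player 1 leads).
- T: Player 2 compares 14, 15, 5 and picks C; Player 1 would get 14.
- M: Player 2 compares 12, 15, 1 and picks C; Player 1 would get 12.
- B: Player 2 compares 14, 8, 10 and picks L; Player 1 would get 5.
Maximizing over 14, 12, 5, Player 1 chooses T. Subgame-perfect outcome: (T, C) with payoffs (14, 15).

(T, C)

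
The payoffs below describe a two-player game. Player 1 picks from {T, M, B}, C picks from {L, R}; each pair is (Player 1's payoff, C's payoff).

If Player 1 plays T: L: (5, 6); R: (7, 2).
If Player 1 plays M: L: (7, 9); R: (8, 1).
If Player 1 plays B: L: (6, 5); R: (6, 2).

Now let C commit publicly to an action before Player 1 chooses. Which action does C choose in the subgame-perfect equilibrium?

L

Work backward from Player 1's decision.
- L → Player 1 plays M (best of 5, 7, 6); C gets 9.
- R → Player 1 plays M (best of 7, 8, 6); C gets 1.
C's induced payoffs are 9, 1, so C commits to L. Subgame-perfect outcome: (M, L) with payoffs (7, 9).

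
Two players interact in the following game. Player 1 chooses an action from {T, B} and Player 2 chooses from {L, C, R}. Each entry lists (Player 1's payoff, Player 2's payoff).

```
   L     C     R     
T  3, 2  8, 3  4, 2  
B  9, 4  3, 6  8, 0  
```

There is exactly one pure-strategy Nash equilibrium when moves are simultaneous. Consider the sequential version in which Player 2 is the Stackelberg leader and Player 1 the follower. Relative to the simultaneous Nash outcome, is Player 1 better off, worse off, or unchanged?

Backward induction with Player 2 moving first.
- L: BR = B, leader payoff 4.
- C: BR = T, leader payoff 3.
- R: BR = B, leader payoff 0.
Player 2's induced payoffs are 4, 3, 0, so Player 2 commits to L. Subgame-perfect outcome: (B, L) with payoffs (9, 4).
Under simultaneous play:
Player 1's best replies: L→B; C→T; R→B.
Player 2's best replies: T→C; B→C.
The unique mutual best reply is (T, C), giving (8, 3).
Player 1 earns 9 sequentially versus 8 at the Nash outcome: better off.

better off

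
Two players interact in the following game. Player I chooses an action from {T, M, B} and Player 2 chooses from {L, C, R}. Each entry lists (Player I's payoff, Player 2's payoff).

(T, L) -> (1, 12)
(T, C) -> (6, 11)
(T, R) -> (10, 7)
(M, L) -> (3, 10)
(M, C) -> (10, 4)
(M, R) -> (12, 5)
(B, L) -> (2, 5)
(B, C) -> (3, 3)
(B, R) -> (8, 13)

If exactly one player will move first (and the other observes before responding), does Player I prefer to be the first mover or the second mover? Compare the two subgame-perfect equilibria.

If Player I leads: Player 2's best replies are T→L, M→L, B→R; Player I's induced payoffs 1, 3, 8; outcome (B, R), payoffs (8, 13).
If Player 2 leads: Player I's best replies are L→M, C→M, R→M; Player 2's induced payoffs 10, 4, 5; outcome (M, L), payoffs (3, 10).
Player I gets 8 moving first and 3 moving second, so Player I prefers to move first.

first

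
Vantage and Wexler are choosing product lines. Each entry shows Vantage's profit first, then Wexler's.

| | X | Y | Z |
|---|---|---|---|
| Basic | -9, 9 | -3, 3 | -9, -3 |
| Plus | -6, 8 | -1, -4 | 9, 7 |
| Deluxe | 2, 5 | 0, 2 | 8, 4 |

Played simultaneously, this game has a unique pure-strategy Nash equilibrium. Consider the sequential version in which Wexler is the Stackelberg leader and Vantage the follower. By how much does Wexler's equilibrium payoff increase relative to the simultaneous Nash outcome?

2

Solve by backward induction (Wexler leads).
- X → Vantage plays Deluxe (best of -9, -6, 2); Wexler gets 5.
- Y → Vantage plays Deluxe (best of -3, -1, 0); Wexler gets 2.
- Z → Vantage plays Plus (best of -9, 9, 8); Wexler gets 7.
Wexler's induced payoffs are 5, 2, 7, so Wexler commits to Z. Subgame-perfect outcome: (Plus, Z) with payoffs (9, 7).
Under simultaneous play:
Vantage's best replies: X→Deluxe; Y→Deluxe; Z→Plus.
Wexler's best replies: Basic→X; Plus→X; Deluxe→X.
Only (Deluxe, X) has each player best-responding; Nash payoffs (2, 5).
Wexler's commitment gain: 7 − 5 = 2.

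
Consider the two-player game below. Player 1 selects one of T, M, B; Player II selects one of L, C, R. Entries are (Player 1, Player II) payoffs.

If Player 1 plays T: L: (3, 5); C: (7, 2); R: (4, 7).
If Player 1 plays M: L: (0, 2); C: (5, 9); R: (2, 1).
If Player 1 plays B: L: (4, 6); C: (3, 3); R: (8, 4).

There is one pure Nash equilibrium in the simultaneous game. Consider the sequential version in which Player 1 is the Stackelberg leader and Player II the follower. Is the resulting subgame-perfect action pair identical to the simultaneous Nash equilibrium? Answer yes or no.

no

Player II best-responds to each possible Player 1 move:
- T: Player II compares 5, 2, 7 and picks R; Player 1 would get 4.
- M: Player II compares 2, 9, 1 and picks C; Player 1 would get 5.
- B: Player II compares 6, 3, 4 and picks L; Player 1 would get 4.
Among 4, 5, 4, the best is 5 at M. Subgame-perfect outcome: (M, C) with payoffs (5, 9).
Under simultaneous play:
Player 1's best replies: L→B; C→T; R→B.
Player II's best replies: T→R; M→C; B→L.
The unique mutual best reply is (B, L), giving (4, 6).
Sequential outcome (M, C) differs from the Nash profile (B, L).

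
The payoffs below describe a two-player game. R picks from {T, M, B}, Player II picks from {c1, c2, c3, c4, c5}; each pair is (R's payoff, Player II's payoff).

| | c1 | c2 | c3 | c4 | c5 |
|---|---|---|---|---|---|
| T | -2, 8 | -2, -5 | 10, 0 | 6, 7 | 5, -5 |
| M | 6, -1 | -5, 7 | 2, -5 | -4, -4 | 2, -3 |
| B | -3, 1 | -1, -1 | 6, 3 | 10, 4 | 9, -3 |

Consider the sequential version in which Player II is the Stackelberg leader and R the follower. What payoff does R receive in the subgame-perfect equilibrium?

10

Backward induction with Player II moving first.
- c1: R compares -2, 6, -3 and picks M; Player II would get -1.
- c2: R compares -2, -5, -1 and picks B; Player II would get -1.
- c3: R compares 10, 2, 6 and picks T; Player II would get 0.
- c4: R compares 6, -4, 10 and picks B; Player II would get 4.
- c5: R compares 5, 2, 9 and picks B; Player II would get -3.
Player II's induced payoffs are -1, -1, 0, 4, -3, so Player II commits to c4. Subgame-perfect outcome: (B, c4) with payoffs (10, 4).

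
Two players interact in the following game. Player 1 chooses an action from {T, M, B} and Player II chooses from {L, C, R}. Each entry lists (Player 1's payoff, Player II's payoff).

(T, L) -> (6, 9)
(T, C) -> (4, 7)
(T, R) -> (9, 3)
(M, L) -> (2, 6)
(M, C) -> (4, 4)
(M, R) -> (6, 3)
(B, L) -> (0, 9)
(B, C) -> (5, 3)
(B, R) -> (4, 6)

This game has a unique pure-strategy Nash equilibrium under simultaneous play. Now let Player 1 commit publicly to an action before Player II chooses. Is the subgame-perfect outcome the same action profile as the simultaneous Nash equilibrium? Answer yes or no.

Work backward from Player II's decision.
- T: Player II compares 9, 7, 3 and picks L; Player 1 would get 6.
- M: Player II compares 6, 4, 3 and picks L; Player 1 would get 2.
- B: Player II compares 9, 3, 6 and picks L; Player 1 would get 0.
Maximizing over 6, 2, 0, Player 1 chooses T. Subgame-perfect outcome: (T, L) with payoffs (6, 9).
Now find the simultaneous Nash equilibrium.
Player 1's best replies: L→T; C→B; R→T.
Player II's best replies: T→L; M→L; B→L.
The unique mutual best reply is (T, L), giving (6, 9).
Sequential outcome (T, L) coincides with the Nash profile (T, L).

yes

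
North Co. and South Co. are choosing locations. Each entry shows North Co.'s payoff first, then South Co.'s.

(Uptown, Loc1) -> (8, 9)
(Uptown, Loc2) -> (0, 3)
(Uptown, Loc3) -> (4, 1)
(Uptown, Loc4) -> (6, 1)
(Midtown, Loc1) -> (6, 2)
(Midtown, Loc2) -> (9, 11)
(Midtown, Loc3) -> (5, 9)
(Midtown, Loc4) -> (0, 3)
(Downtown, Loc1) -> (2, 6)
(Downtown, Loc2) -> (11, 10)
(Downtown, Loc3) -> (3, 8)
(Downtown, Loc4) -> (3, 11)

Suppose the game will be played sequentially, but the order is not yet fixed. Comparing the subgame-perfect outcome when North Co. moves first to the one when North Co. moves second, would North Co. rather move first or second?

second

If North Co. leads: South Co.'s best replies are Uptown→Loc1, Midtown→Loc2, Downtown→Loc4; North Co.'s induced payoffs 8, 9, 3; outcome (Midtown, Loc2), payoffs (9, 11).
If South Co. leads: North Co.'s best replies are Loc1→Uptown, Loc2→Downtown, Loc3→Midtown, Loc4→Uptown; South Co.'s induced payoffs 9, 10, 9, 1; outcome (Downtown, Loc2), payoffs (11, 10).
North Co. gets 9 moving first and 11 moving second, so North Co. prefers to move second.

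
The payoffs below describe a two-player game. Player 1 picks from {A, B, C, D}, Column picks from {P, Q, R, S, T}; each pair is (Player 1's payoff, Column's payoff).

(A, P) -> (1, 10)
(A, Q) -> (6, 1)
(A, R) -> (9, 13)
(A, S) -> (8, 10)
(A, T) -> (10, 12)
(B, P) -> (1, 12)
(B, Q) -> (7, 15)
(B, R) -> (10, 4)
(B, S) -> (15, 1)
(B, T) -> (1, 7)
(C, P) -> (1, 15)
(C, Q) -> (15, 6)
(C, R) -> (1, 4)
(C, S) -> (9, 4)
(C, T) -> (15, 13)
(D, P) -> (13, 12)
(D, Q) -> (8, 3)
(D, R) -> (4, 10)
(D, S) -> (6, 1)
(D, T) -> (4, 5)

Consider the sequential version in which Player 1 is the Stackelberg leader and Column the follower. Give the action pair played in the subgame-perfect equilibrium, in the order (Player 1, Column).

(D, P)

Work backward from Column's decision.
- A: Column compares 10, 1, 13, 10, 12 and picks R; Player 1 would get 9.
- B: Column compares 12, 15, 4, 1, 7 and picks Q; Player 1 would get 7.
- C: Column compares 15, 6, 4, 4, 13 and picks P; Player 1 would get 1.
- D: Column compares 12, 3, 10, 1, 5 and picks P; Player 1 would get 13.
Player 1's induced payoffs are 9, 7, 1, 13, so Player 1 commits to D. Subgame-perfect outcome: (D, P) with payoffs (13, 12).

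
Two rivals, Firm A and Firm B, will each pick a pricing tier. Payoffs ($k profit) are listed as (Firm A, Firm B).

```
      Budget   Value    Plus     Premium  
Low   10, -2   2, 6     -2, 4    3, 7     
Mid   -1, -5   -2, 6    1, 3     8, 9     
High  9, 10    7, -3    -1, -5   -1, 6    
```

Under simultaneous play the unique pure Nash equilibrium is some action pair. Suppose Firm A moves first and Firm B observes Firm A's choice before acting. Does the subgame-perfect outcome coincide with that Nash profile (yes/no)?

no

Firm B best-responds to each possible Firm A move:
- Low: Firm B compares -2, 6, 4, 7 and picks Premium; Firm A would get 3.
- Mid: Firm B compares -5, 6, 3, 9 and picks Premium; Firm A would get 8.
- High: Firm B compares 10, -3, -5, 6 and picks Budget; Firm A would get 9.
Maximizing over 3, 8, 9, Firm A chooses High. Subgame-perfect outcome: (High, Budget) with payoffs (9, 10).
For the simultaneous game, intersect best replies.
Firm A's best replies: Budget→Low; Value→High; Plus→Mid; Premium→Mid.
Firm B's best replies: Low→Premium; Mid→Premium; High→Budget.
The unique mutual best reply is (Mid, Premium), giving (8, 9).
Sequential outcome (High, Budget) differs from the Nash profile (Mid, Premium).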